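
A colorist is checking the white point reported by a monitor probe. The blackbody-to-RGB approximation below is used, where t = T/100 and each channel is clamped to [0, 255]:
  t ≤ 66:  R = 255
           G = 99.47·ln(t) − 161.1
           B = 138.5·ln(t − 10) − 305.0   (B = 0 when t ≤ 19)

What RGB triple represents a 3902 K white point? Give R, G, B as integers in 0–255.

t = 3902/100 = 39.02; the t ≤ 66 branch applies.
R = 255 by definition for t ≤ 66.
G = 99.47·ln 39.02 − 161.1 = 99.47·3.6641 − 161.1 = 203.365.
B = 138.5·ln(39.02 − 10) − 305.0 = 138.5·ln 29.02 − 305.0 = 138.5·3.3680 − 305.0 = 161.466.
Rounded: (255, 203, 161).

R=255, G=203, B=161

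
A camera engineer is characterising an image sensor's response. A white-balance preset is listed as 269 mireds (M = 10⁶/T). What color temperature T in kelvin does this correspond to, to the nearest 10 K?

T = 10⁶ / 269 = 3717.47 K → 3720 K.

3720 K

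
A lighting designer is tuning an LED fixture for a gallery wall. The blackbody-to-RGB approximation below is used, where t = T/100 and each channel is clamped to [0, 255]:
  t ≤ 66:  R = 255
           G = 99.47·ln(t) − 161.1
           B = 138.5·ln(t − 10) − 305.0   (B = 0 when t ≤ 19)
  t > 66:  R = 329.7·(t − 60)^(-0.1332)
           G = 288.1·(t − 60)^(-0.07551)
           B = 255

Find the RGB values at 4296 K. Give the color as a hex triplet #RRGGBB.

t = 4296/100 = 42.96; the t ≤ 66 branch applies.
R = 255 by definition for t ≤ 66.
G = 99.47·ln 42.96 − 161.1 = 99.47·3.7603 − 161.1 = 212.934.
B = 138.5·ln(42.96 − 10) − 305.0 = 138.5·ln 32.96 − 305.0 = 138.5·3.4953 − 305.0 = 179.098.
Rounded: (255, 213, 179).
In hex: #FFD5B3.

#FFD5B3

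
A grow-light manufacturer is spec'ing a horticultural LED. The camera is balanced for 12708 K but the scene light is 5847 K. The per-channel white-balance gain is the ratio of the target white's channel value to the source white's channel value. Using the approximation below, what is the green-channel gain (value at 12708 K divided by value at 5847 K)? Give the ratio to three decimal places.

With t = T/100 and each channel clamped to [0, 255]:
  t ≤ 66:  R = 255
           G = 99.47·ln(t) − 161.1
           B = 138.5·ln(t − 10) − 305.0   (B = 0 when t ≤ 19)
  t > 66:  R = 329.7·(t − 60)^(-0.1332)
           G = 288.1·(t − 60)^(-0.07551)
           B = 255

At 5847 K (t = 58.47):
  G = 99.47·ln 58.47 − 161.1 = 99.47·4.0685 − 161.1 = 243.595.
At 12708 K (t = 127.08):
  G = 288.1·(127.08 − 60)^(-0.07551) = 288.1·67.08^(-0.07551) = 288.1·0.72790 = 209.709.
Gain = 209.709 / 243.595 = 0.8609 → 0.861.

0.861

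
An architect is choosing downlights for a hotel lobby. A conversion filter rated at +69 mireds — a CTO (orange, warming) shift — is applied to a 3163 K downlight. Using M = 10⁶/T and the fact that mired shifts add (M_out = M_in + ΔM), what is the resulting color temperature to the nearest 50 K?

M_in = 10⁶/3163 = 316.16 mireds.
M_out = 316.16 + (+69) = 385.16 mireds.
T_out = 10⁶/385.16 = 2596.4 K → 2600 K.

2600 K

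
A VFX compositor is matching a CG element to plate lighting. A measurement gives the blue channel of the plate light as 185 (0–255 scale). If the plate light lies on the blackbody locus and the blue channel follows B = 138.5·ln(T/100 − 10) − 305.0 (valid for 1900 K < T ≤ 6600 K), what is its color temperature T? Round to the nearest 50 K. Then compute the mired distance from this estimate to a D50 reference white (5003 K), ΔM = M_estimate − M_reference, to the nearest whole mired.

ln(t − 10) = (185 + 305.0) / 138.5 = 3.5379.
t − 10 = e^3.5379 = 34.395, so t = 44.395.
T = 100·t = 4439 K → 4450 K to the nearest 50 K.
M_estimate = 10⁶/4450 = 224.72; M_reference = 10⁶/5003 = 199.88.
ΔM = 224.72 − 199.88 = 24.84 → +25 mireds.

+25 mireds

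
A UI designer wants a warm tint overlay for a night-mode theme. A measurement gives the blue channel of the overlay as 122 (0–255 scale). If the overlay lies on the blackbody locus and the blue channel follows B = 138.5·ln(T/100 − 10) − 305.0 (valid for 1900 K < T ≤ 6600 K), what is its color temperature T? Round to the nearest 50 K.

ln(t − 10) = (122 + 305.0) / 138.5 = 3.0830.
t − 10 = e^3.0830 = 21.824, so t = 31.824.
T = 100·t = 3182 K → 3200 K to the nearest 50 K.

3200 K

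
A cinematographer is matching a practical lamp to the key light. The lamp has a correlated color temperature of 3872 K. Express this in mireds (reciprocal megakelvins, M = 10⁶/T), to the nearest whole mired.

258 mireds

M = 10⁶ / 3872 = 258.264 → 258 mireds.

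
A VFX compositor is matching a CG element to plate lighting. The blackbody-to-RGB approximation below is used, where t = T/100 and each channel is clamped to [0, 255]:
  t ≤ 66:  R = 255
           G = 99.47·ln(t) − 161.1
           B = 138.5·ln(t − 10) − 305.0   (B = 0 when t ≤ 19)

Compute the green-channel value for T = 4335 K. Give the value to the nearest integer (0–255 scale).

t = 4335/100 = 43.35; the t ≤ 66 branch applies.
G = 99.47·ln 43.35 − 161.1 = 99.47·3.7693 − 161.1 = 213.833.
Rounded: 214.

214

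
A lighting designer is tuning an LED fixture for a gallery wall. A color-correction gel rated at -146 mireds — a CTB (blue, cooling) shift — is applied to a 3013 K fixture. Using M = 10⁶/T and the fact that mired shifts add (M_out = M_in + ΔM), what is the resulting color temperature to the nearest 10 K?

M_in = 10⁶/3013 = 331.90 mireds.
M_out = 331.90 + (-146) = 185.90 mireds.
T_out = 10⁶/185.90 = 5379.4 K → 5380 K.

5380 K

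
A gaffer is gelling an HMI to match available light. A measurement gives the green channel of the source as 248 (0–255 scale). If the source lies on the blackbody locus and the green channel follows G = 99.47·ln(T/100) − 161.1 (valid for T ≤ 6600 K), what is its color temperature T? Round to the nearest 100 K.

6100 K

ln t = (248 + 161.1) / 99.47 = 4.1128.
t = e^4.1128 = 61.117.
T = 100·t = 6112 K → 6100 K to the nearest 100 K.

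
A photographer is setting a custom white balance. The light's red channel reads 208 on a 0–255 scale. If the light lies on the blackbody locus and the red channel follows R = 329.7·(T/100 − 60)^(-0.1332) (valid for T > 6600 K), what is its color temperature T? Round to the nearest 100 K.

(t − 60)^(-0.1332) = 208/329.7 = 0.63088.
t − 60 = 0.63088^(1/-0.1332) = 0.63088^(-7.508) = 31.763, so t = 91.763.
T = 100·t = 9176 K → 9200 K to the nearest 100 K.

9200 K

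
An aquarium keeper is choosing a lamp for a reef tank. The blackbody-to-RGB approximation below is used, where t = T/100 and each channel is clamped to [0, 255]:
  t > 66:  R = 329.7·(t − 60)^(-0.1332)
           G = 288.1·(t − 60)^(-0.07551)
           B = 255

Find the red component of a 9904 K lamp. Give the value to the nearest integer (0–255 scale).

202

t = 9904/100 = 99.04; the t > 66 branch applies.
R = 329.7·(99.04 − 60)^(-0.1332) = 329.7·39.04^(-0.1332) = 329.7·0.61378 = 202.362.
Rounded: 202.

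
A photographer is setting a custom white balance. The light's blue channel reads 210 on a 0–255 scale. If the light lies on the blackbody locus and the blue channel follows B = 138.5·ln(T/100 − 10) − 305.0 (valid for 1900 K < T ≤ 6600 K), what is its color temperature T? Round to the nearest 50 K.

5100 K

ln(t − 10) = (210 + 305.0) / 138.5 = 3.7184.
t − 10 = e^3.7184 = 41.199, so t = 51.199.
T = 100·t = 5120 K → 5100 K to the nearest 50 K.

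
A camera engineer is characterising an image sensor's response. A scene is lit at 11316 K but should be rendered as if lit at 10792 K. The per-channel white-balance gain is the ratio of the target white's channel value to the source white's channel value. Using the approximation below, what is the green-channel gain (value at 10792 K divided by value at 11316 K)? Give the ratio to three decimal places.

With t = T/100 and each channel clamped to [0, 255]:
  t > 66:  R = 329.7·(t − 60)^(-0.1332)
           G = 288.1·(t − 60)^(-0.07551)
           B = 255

At 11316 K (t = 113.16):
  G = 288.1·(113.16 − 60)^(-0.07551) = 288.1·53.16^(-0.07551) = 288.1·0.74080 = 213.425.
At 10792 K (t = 107.92):
  G = 288.1·(107.92 − 60)^(-0.07551) = 288.1·47.92^(-0.07551) = 288.1·0.74663 = 215.103.
Gain = 215.103 / 213.425 = 1.0079 → 1.008.

1.008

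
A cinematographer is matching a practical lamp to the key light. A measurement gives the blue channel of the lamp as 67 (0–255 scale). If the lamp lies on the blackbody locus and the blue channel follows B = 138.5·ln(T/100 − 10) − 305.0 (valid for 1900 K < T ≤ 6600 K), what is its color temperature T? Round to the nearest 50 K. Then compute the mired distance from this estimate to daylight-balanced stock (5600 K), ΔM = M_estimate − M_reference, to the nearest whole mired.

+230 mireds

ln(t − 10) = (67 + 305.0) / 138.5 = 2.6859.
t − 10 = e^2.6859 = 14.672, so t = 24.672.
T = 100·t = 2467 K → 2450 K to the nearest 50 K.
M_estimate = 10⁶/2450 = 408.16; M_reference = 10⁶/5600 = 178.57.
ΔM = 408.16 − 178.57 = 229.59 → +230 mireds.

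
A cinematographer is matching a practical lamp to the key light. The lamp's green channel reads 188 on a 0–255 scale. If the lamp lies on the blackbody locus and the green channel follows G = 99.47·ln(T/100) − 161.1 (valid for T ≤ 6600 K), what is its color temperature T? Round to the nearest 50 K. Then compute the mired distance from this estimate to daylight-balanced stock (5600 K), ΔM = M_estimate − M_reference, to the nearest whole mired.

+120 mireds

ln t = (188 + 161.1) / 99.47 = 3.5096.
t = e^3.5096 = 33.435.
T = 100·t = 3343 K → 3350 K to the nearest 50 K.
M_estimate = 10⁶/3350 = 298.51; M_reference = 10⁶/5600 = 178.57.
ΔM = 298.51 − 178.57 = 119.94 → +120 mireds.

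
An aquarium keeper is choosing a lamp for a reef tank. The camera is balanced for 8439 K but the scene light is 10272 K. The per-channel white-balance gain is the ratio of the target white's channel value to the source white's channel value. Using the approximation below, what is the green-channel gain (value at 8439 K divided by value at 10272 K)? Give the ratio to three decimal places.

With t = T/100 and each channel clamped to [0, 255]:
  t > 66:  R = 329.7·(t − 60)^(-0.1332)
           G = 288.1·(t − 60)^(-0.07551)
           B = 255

At 10272 K (t = 102.72):
  G = 288.1·(102.72 − 60)^(-0.07551) = 288.1·42.72^(-0.07551) = 288.1·0.75313 = 216.977.
At 8439 K (t = 84.39):
  G = 288.1·(84.39 − 60)^(-0.07551) = 288.1·24.39^(-0.07551) = 288.1·0.78569 = 226.358.
Gain = 226.358 / 216.977 = 1.0432 → 1.043.

1.043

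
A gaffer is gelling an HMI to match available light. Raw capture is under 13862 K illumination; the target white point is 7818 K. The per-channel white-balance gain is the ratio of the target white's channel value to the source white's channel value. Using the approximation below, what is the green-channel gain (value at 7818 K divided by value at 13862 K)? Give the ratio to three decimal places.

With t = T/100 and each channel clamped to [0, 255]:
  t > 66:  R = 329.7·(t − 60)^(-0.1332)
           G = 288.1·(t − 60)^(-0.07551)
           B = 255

At 13862 K (t = 138.62):
  G = 288.1·(138.62 − 60)^(-0.07551) = 288.1·78.62^(-0.07551) = 288.1·0.71923 = 207.210.
At 7818 K (t = 78.18):
  G = 288.1·(78.18 − 60)^(-0.07551) = 288.1·18.18^(-0.07551) = 288.1·0.80332 = 231.436.
Gain = 231.436 / 207.210 = 1.1169 → 1.117.

1.117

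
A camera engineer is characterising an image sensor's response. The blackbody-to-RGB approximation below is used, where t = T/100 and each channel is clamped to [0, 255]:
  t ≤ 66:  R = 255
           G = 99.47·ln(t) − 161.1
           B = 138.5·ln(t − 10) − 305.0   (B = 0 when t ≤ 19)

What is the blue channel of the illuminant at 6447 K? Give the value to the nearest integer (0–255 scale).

t = 6447/100 = 64.47; the t ≤ 66 branch applies.
B = 138.5·ln(64.47 − 10) − 305.0 = 138.5·ln 54.47 − 305.0 = 138.5·3.9977 − 305.0 = 248.675.
Rounded: 249.

249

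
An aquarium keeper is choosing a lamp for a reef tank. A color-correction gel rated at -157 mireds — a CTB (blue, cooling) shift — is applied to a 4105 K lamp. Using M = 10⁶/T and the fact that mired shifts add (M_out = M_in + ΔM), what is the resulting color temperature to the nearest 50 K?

M_in = 10⁶/4105 = 243.61 mireds.
M_out = 243.61 + (-157) = 86.61 mireds.
T_out = 10⁶/86.61 = 11546.6 K → 11550 K.

11550 K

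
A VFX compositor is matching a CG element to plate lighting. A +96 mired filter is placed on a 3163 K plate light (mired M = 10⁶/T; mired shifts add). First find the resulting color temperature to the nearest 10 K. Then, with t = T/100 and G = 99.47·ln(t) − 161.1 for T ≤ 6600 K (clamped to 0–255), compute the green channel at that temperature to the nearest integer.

156

M_in = 10⁶/3163 = 316.16; M_out = 316.16 + (+96) = 412.16.
T_out = 10⁶/412.16 = 2426.3 K → 2430 K; t = 24.3.
G = 99.47·ln 24.3 − 161.1 = 99.47·3.1905 − 161.1 = 156.257.
Rounded: 156.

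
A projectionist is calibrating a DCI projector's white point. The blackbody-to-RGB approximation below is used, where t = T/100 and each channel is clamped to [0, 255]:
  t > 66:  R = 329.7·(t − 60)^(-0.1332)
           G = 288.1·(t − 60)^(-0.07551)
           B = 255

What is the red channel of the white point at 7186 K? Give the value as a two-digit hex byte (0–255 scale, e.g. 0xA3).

t = 7186/100 = 71.86; the t > 66 branch applies.
R = 329.7·(71.86 − 60)^(-0.1332) = 329.7·11.86^(-0.1332) = 329.7·0.71934 = 237.165.
Rounded: 237; in hex, 0xED.

0xED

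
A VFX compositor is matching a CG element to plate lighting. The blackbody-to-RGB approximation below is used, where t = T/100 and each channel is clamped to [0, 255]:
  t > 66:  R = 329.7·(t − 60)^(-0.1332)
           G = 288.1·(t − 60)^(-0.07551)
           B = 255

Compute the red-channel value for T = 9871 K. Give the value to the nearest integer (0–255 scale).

t = 9871/100 = 98.71; the t > 66 branch applies.
R = 329.7·(98.71 − 60)^(-0.1332) = 329.7·38.71^(-0.1332) = 329.7·0.61447 = 202.591.
Rounded: 203.

203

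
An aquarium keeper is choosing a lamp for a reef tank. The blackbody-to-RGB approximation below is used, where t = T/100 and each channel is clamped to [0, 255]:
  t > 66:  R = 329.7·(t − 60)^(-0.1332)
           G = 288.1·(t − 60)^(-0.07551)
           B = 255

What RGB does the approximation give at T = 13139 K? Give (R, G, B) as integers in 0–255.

(187, 209, 255)

t = 13139/100 = 131.39; the t > 66 branch applies.
R = 329.7·(131.39 − 60)^(-0.1332) = 329.7·71.39^(-0.1332) = 329.7·0.56636 = 186.730.
G = 288.1·(131.39 − 60)^(-0.07551) = 288.1·71.39^(-0.07551) = 288.1·0.72449 = 208.725.
B = 255 by definition for t > 66.
Rounded: (187, 209, 255).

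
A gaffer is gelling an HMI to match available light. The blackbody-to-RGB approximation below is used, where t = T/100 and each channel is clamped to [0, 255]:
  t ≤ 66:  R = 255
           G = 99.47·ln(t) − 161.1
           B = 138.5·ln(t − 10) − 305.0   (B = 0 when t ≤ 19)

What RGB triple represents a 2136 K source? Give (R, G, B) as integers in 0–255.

t = 2136/100 = 21.36; the t ≤ 66 branch applies.
R = 255 by definition for t ≤ 66.
G = 99.47·ln 21.36 − 161.1 = 99.47·3.0615 − 161.1 = 143.429.
B = 138.5·ln(21.36 − 10) − 305.0 = 138.5·ln 11.36 − 305.0 = 138.5·2.4301 − 305.0 = 31.569.
Rounded: (255, 143, 32).

(255, 143, 32)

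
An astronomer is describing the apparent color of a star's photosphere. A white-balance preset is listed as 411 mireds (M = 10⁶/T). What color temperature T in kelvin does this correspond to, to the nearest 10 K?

T = 10⁶ / 411 = 2433.09 K → 2430 K.

2430 K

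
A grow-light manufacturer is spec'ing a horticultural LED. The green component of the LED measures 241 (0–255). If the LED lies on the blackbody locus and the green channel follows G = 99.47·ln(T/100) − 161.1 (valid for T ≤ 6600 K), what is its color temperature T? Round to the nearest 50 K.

ln t = (241 + 161.1) / 99.47 = 4.0424.
t = e^4.0424 = 56.964.
T = 100·t = 5696 K → 5700 K to the nearest 50 K.

5700 K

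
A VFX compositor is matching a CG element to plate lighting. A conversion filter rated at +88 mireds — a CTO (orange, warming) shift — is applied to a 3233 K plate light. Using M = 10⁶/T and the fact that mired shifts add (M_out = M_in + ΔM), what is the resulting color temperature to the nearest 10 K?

M_in = 10⁶/3233 = 309.31 mireds.
M_out = 309.31 + (+88) = 397.31 mireds.
T_out = 10⁶/397.31 = 2516.9 K → 2520 K.

2520 K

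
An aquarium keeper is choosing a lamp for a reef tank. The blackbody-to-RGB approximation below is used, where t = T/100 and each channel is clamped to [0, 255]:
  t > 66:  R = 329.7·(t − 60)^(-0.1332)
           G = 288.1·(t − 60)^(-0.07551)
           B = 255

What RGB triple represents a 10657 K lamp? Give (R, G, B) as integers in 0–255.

t = 10657/100 = 106.57; the t > 66 branch applies.
R = 329.7·(106.57 − 60)^(-0.1332) = 329.7·46.57^(-0.1332) = 329.7·0.59953 = 197.664.
G = 288.1·(106.57 − 60)^(-0.07551) = 288.1·46.57^(-0.07551) = 288.1·0.74824 = 215.568.
B = 255 by definition for t > 66.
Rounded: (198, 216, 255).

(198, 216, 255)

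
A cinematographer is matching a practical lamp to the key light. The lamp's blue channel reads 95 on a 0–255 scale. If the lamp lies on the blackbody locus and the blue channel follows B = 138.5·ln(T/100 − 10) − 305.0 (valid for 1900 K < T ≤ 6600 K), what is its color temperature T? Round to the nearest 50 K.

2800 K

ln(t − 10) = (95 + 305.0) / 138.5 = 2.8881.
t − 10 = e^2.8881 = 17.959, so t = 27.959.
T = 100·t = 2796 K → 2800 K to the nearest 50 K.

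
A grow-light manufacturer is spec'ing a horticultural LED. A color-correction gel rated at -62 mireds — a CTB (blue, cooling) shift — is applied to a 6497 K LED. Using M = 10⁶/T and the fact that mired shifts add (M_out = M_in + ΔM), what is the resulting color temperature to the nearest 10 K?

10880 K

M_in = 10⁶/6497 = 153.92 mireds.
M_out = 153.92 + (-62) = 91.92 mireds.
T_out = 10⁶/91.92 = 10879.4 K → 10880 K.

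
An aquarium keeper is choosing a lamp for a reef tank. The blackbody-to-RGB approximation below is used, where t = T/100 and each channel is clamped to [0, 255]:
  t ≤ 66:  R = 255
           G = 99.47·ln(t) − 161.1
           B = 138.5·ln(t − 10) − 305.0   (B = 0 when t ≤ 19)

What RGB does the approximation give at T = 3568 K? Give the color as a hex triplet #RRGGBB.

#FFC291

t = 3568/100 = 35.68; the t ≤ 66 branch applies.
R = 255 by definition for t ≤ 66.
G = 99.47·ln 35.68 − 161.1 = 99.47·3.5746 − 161.1 = 194.464.
B = 138.5·ln(35.68 − 10) − 305.0 = 138.5·ln 25.68 − 305.0 = 138.5·3.2457 − 305.0 = 144.531.
Rounded: (255, 194, 145).
In hex: #FFC291.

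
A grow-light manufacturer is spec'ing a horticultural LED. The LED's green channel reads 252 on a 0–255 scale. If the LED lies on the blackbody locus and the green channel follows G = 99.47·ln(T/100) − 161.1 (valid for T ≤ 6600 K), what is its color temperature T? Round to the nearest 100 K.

ln t = (252 + 161.1) / 99.47 = 4.1530.
t = e^4.1530 = 63.625.
T = 100·t = 6363 K → 6400 K to the nearest 100 K.

6400 K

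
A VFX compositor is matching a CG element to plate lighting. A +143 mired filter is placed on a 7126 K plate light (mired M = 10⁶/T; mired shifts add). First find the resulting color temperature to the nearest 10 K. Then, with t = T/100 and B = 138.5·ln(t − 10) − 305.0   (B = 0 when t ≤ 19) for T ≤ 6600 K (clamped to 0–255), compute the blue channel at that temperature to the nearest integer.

M_in = 10⁶/7126 = 140.33; M_out = 140.33 + (+143) = 283.33.
T_out = 10⁶/283.33 = 3529.4 K → 3530 K; t = 35.3.
B = 138.5·ln(35.3 − 10) − 305.0 = 138.5·ln 25.3 − 305.0 = 138.5·3.2308 − 305.0 = 142.466.
Rounded: 142.

142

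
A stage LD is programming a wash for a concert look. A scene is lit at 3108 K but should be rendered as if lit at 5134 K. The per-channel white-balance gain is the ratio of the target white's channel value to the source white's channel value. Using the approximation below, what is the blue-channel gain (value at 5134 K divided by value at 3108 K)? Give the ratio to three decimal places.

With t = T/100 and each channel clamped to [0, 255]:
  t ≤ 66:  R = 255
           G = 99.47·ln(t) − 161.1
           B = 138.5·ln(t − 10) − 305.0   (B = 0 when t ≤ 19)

1.796

At 3108 K (t = 31.08):
  B = 138.5·ln(31.08 − 10) − 305.0 = 138.5·ln 21.08 − 305.0 = 138.5·3.0483 − 305.0 = 117.193.
At 5134 K (t = 51.34):
  B = 138.5·ln(51.34 − 10) − 305.0 = 138.5·ln 41.34 − 305.0 = 138.5·3.7218 − 305.0 = 210.474.
Gain = 210.474 / 117.193 = 1.7960 → 1.796.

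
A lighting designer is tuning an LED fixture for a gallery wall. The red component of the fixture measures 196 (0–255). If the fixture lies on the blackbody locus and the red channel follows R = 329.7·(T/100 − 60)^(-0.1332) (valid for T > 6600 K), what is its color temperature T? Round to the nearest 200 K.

11000 K

(t − 60)^(-0.1332) = 196/329.7 = 0.59448.
t − 60 = 0.59448^(1/-0.1332) = 0.59448^(-7.508) = 49.621, so t = 109.621.
T = 100·t = 10962 K → 11000 K to the nearest 200 K.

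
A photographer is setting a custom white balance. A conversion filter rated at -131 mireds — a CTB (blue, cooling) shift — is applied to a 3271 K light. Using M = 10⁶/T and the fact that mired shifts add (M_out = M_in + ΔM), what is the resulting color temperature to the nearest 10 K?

5720 K

M_in = 10⁶/3271 = 305.72 mireds.
M_out = 305.72 + (-131) = 174.72 mireds.
T_out = 10⁶/174.72 = 5723.5 K → 5720 K.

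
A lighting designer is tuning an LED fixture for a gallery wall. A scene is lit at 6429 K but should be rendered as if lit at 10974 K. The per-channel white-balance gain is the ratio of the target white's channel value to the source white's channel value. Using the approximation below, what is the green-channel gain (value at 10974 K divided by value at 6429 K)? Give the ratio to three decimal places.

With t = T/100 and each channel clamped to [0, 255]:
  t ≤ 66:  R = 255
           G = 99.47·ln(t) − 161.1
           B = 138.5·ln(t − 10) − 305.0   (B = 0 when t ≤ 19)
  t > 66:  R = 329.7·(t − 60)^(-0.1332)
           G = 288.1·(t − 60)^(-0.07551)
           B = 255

At 6429 K (t = 64.29):
  G = 99.47·ln 64.29 − 161.1 = 99.47·4.1634 − 161.1 = 253.034.
At 10974 K (t = 109.74):
  G = 288.1·(109.74 − 60)^(-0.07551) = 288.1·49.74^(-0.07551) = 288.1·0.74453 = 214.499.
Gain = 214.499 / 253.034 = 0.8477 → 0.848.

0.848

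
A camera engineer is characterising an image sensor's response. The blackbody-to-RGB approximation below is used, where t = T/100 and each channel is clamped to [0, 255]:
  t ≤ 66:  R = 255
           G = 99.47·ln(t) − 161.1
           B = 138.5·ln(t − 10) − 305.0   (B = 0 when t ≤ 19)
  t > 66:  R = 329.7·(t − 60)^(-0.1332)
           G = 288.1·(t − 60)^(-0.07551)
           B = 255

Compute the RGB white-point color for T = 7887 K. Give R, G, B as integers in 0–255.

t = 7887/100 = 78.87; the t > 66 branch applies.
R = 329.7·(78.87 − 60)^(-0.1332) = 329.7·18.87^(-0.1332) = 329.7·0.67619 = 222.939.
G = 288.1·(78.87 − 60)^(-0.07551) = 288.1·18.87^(-0.07551) = 288.1·0.80106 = 230.786.
B = 255 by definition for t > 66.
Rounded: (223, 231, 255).

R=223, G=231, B=255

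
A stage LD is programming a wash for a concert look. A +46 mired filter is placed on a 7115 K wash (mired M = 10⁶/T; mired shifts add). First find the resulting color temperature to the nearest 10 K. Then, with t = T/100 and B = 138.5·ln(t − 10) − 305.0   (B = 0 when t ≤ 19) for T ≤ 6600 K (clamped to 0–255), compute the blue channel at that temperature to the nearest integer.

M_in = 10⁶/7115 = 140.55; M_out = 140.55 + (+46) = 186.55.
T_out = 10⁶/186.55 = 5360.5 K → 5360 K; t = 53.6.
B = 138.5·ln(53.6 − 10) − 305.0 = 138.5·ln 43.6 − 305.0 = 138.5·3.7751 − 305.0 = 217.845.
Rounded: 218.

218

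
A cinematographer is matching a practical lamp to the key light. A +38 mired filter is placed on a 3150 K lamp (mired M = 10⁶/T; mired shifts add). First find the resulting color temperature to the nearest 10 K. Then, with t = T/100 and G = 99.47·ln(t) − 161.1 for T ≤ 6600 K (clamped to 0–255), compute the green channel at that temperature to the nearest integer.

171

M_in = 10⁶/3150 = 317.46; M_out = 317.46 + (+38) = 355.46.
T_out = 10⁶/355.46 = 2813.3 K → 2810 K; t = 28.1.
G = 99.47·ln 28.1 − 161.1 = 99.47·3.3358 − 161.1 = 170.709.
Rounded: 171.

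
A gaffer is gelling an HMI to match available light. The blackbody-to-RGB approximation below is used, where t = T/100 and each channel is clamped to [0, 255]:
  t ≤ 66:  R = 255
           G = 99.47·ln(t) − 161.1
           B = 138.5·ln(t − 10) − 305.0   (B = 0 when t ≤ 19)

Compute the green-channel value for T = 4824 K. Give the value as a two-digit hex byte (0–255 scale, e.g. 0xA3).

t = 4824/100 = 48.24; the t ≤ 66 branch applies.
G = 99.47·ln 48.24 − 161.1 = 99.47·3.8762 − 161.1 = 224.464.
Rounded: 224; in hex, 0xE0.

0xE0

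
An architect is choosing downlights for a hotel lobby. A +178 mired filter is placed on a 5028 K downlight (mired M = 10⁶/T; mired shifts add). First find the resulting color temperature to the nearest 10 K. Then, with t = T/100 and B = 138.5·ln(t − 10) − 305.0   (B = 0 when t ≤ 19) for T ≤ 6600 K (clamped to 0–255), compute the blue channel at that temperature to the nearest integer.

M_in = 10⁶/5028 = 198.89; M_out = 198.89 + (+178) = 376.89.
T_out = 10⁶/376.89 = 2653.3 K → 2650 K; t = 26.5.
B = 138.5·ln(26.5 − 10) − 305.0 = 138.5·ln 16.5 − 305.0 = 138.5·2.8034 − 305.0 = 83.265.
Rounded: 83.

83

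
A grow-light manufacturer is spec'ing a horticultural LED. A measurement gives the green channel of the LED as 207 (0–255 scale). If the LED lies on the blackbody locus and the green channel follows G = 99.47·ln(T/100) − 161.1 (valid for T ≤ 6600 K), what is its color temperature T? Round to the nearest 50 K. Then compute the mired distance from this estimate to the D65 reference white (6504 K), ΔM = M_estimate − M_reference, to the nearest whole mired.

ln t = (207 + 161.1) / 99.47 = 3.7006.
t = e^3.7006 = 40.472.
T = 100·t = 4047 K → 4050 K to the nearest 50 K.
M_estimate = 10⁶/4050 = 246.91; M_reference = 10⁶/6504 = 153.75.
ΔM = 246.91 − 153.75 = 93.16 → +93 mireds.

+93 mireds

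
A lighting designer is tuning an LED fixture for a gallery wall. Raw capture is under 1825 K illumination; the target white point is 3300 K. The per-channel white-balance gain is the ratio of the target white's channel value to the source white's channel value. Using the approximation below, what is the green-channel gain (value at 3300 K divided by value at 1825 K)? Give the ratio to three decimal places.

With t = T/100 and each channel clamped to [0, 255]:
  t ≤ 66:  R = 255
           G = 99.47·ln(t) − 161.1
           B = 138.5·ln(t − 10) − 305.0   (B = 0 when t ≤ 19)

At 1825 K (t = 18.25):
  G = 99.47·ln 18.25 − 161.1 = 99.47·2.9042 − 161.1 = 127.777.
At 3300 K (t = 33):
  G = 99.47·ln 33 − 161.1 = 99.47·3.4965 − 161.1 = 186.698.
Gain = 186.698 / 127.777 = 1.4611 → 1.461.

1.461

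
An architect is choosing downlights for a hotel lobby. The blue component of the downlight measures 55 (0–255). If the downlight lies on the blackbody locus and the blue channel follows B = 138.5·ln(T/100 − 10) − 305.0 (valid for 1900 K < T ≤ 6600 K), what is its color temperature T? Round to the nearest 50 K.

ln(t − 10) = (55 + 305.0) / 138.5 = 2.5993.
t − 10 = e^2.5993 = 13.454, so t = 23.454.
T = 100·t = 2345 K → 2350 K to the nearest 50 K.

2350 K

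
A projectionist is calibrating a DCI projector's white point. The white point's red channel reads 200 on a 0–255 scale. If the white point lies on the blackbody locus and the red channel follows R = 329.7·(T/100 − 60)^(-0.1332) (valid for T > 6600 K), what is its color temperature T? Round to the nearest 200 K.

10200 K

(t − 60)^(-0.1332) = 200/329.7 = 0.60661.
t − 60 = 0.60661^(1/-0.1332) = 0.60661^(-7.508) = 42.638, so t = 102.638.
T = 100·t = 10264 K → 10200 K to the nearest 200 K.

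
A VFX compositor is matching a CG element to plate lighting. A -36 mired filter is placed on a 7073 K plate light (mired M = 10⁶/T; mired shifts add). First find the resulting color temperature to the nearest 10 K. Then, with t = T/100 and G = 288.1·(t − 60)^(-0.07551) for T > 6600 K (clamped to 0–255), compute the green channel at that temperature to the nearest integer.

220

M_in = 10⁶/7073 = 141.38; M_out = 141.38 + (-36) = 105.38.
T_out = 10⁶/105.38 = 9489.2 K → 9490 K; t = 94.9.
G = 288.1·(94.9 − 60)^(-0.07551) = 288.1·34.9^(-0.07551) = 288.1·0.76472 = 220.315.
Rounded: 220.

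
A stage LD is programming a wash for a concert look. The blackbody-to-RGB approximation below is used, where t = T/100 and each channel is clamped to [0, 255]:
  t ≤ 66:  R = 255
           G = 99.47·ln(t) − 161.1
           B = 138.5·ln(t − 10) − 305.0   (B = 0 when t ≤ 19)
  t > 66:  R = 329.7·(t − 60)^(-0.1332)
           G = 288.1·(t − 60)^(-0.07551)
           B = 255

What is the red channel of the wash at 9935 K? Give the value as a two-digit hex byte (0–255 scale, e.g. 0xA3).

t = 9935/100 = 99.35; the t > 66 branch applies.
R = 329.7·(99.35 − 60)^(-0.1332) = 329.7·39.35^(-0.1332) = 329.7·0.61313 = 202.149.
Rounded: 202; in hex, 0xCA.

0xCA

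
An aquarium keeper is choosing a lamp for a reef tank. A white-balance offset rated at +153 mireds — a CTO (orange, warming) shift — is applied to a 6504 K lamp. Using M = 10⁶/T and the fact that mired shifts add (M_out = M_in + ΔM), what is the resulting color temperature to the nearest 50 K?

3250 K

M_in = 10⁶/6504 = 153.75 mireds.
M_out = 153.75 + (+153) = 306.75 mireds.
T_out = 10⁶/306.75 = 3260.0 K → 3250 K.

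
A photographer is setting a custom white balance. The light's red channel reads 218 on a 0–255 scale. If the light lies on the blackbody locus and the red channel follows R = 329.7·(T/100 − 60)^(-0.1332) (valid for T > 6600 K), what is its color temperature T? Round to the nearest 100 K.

(t − 60)^(-0.1332) = 218/329.7 = 0.66121.
t − 60 = 0.66121^(1/-0.1332) = 0.66121^(-7.508) = 22.326, so t = 82.326.
T = 100·t = 8233 K → 8200 K to the nearest 100 K.

8200 K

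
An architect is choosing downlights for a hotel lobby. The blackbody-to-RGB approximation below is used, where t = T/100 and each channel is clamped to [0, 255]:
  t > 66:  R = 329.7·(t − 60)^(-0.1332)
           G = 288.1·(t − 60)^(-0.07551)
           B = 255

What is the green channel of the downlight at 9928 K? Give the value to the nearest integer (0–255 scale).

t = 9928/100 = 99.28; the t > 66 branch applies.
G = 288.1·(99.28 − 60)^(-0.07551) = 288.1·39.28^(-0.07551) = 288.1·0.75792 = 218.357.
Rounded: 218.

218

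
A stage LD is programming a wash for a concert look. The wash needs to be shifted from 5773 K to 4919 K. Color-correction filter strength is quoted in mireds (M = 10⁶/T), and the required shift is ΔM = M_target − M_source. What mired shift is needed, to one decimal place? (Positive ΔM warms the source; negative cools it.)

M_source = 10⁶/5773 = 173.220; M_target = 10⁶/4919 = 203.293.
ΔM = 203.293 − 173.220 = 30.073 → +30.1 mireds, a warming shift.

+30.1 mireds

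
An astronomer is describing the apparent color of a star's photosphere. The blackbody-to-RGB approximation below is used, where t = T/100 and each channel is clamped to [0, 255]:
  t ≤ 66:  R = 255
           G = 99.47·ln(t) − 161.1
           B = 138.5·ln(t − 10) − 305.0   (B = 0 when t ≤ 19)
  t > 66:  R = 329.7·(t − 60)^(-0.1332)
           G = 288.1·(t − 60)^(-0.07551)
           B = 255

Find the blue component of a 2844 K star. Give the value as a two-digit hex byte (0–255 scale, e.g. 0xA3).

t = 2844/100 = 28.44; the t ≤ 66 branch applies.
B = 138.5·ln(28.44 − 10) − 305.0 = 138.5·ln 18.44 − 305.0 = 138.5·2.9145 − 305.0 = 98.661.
Rounded: 99; in hex, 0x63.

0x63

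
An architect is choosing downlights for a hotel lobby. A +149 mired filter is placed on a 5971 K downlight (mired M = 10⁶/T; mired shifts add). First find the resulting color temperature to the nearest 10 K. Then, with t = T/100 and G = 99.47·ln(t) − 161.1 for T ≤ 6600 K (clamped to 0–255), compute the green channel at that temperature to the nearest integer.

M_in = 10⁶/5971 = 167.48; M_out = 167.48 + (+149) = 316.48.
T_out = 10⁶/316.48 = 3159.8 K → 3160 K; t = 31.6.
G = 99.47·ln 31.6 − 161.1 = 99.47·3.4532 − 161.1 = 182.386.
Rounded: 182.

182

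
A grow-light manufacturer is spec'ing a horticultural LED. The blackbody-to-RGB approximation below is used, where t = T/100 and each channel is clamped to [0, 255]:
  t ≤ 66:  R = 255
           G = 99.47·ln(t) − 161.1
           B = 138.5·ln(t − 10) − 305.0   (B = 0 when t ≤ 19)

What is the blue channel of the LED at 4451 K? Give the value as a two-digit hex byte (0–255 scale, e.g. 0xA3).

t = 4451/100 = 44.51; the t ≤ 66 branch applies.
B = 138.5·ln(44.51 − 10) − 305.0 = 138.5·ln 34.51 − 305.0 = 138.5·3.5412 − 305.0 = 185.463.
Rounded: 185; in hex, 0xB9.

0xB9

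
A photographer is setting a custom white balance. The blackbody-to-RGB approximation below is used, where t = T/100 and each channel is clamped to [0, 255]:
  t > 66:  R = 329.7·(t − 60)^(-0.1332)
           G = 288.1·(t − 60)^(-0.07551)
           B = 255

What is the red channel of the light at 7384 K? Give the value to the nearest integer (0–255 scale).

232

t = 7384/100 = 73.84; the t > 66 branch applies.
R = 329.7·(73.84 − 60)^(-0.1332) = 329.7·13.84^(-0.1332) = 329.7·0.70469 = 232.338.
Rounded: 232.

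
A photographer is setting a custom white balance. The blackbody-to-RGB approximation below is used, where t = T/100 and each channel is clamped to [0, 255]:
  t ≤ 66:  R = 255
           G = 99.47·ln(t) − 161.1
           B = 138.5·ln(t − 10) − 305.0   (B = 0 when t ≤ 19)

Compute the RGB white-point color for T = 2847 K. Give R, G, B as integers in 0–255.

t = 2847/100 = 28.47; the t ≤ 66 branch applies.
R = 255 by definition for t ≤ 66.
G = 99.47·ln 28.47 − 161.1 = 99.47·3.3489 − 161.1 = 172.010.
B = 138.5·ln(28.47 − 10) − 305.0 = 138.5·ln 18.47 − 305.0 = 138.5·2.9161 − 305.0 = 98.886.
Rounded: (255, 172, 99).

R=255, G=172, B=99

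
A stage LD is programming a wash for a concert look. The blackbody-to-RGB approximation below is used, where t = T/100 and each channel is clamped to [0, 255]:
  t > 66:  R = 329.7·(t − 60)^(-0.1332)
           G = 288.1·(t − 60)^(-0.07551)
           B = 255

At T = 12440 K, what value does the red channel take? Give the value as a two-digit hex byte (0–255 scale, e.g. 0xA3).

0xBD

t = 12440/100 = 124.4; the t > 66 branch applies.
R = 329.7·(124.4 − 60)^(-0.1332) = 329.7·64.4^(-0.1332) = 329.7·0.57419 = 189.311.
Rounded: 189; in hex, 0xBD.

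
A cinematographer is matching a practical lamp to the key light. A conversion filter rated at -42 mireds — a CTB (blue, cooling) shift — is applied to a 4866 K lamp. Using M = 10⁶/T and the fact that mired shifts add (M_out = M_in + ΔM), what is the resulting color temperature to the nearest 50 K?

M_in = 10⁶/4866 = 205.51 mireds.
M_out = 205.51 + (-42) = 163.51 mireds.
T_out = 10⁶/163.51 = 6115.9 K → 6100 K.

6100 K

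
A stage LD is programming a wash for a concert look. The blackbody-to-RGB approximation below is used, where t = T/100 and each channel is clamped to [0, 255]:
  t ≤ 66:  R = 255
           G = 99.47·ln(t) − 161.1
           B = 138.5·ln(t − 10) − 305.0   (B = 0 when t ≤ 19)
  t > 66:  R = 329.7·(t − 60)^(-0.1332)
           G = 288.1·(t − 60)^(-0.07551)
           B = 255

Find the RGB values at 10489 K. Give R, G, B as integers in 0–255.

t = 10489/100 = 104.89; the t > 66 branch applies.
R = 329.7·(104.89 − 60)^(-0.1332) = 329.7·44.89^(-0.1332) = 329.7·0.60247 = 198.634.
G = 288.1·(104.89 − 60)^(-0.07551) = 288.1·44.89^(-0.07551) = 288.1·0.75032 = 216.167.
B = 255 by definition for t > 66.
Rounded: (199, 216, 255).

R=199, G=216, B=255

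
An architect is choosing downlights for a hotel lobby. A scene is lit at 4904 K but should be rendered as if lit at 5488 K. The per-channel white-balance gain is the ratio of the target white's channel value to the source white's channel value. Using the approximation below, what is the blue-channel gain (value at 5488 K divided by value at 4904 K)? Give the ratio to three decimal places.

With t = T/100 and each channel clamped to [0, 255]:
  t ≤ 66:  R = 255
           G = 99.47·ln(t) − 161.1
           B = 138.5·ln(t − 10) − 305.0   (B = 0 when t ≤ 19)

At 4904 K (t = 49.04):
  B = 138.5·ln(49.04 − 10) − 305.0 = 138.5·ln 39.04 − 305.0 = 138.5·3.6646 − 305.0 = 202.545.
At 5488 K (t = 54.88):
  B = 138.5·ln(54.88 − 10) − 305.0 = 138.5·ln 44.88 − 305.0 = 138.5·3.8040 − 305.0 = 221.853.
Gain = 221.853 / 202.545 = 1.0953 → 1.095.

1.095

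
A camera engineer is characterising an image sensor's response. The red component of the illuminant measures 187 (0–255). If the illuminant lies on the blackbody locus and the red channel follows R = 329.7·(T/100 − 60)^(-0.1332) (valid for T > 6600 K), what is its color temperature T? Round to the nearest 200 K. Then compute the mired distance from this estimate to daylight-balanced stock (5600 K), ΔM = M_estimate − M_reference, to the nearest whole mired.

-102 mireds

(t − 60)^(-0.1332) = 187/329.7 = 0.56718.
t − 60 = 0.56718^(1/-0.1332) = 0.56718^(-7.508) = 70.620, so t = 130.620.
T = 100·t = 13062 K → 13000 K to the nearest 200 K.
M_estimate = 10⁶/13000 = 76.92; M_reference = 10⁶/5600 = 178.57.
ΔM = 76.92 − 178.57 = -101.65 → -102 mireds.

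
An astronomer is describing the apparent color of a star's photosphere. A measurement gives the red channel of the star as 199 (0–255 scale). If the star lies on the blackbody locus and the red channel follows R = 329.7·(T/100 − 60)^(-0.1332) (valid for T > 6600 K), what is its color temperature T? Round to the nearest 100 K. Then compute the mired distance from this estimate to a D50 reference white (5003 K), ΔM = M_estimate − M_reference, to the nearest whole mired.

(t − 60)^(-0.1332) = 199/329.7 = 0.60358.
t − 60 = 0.60358^(1/-0.1332) = 0.60358^(-7.508) = 44.273, so t = 104.273.
T = 100·t = 10427 K → 10400 K to the nearest 100 K.
M_estimate = 10⁶/10400 = 96.15; M_reference = 10⁶/5003 = 199.88.
ΔM = 96.15 − 199.88 = -103.73 → -104 mireds.

-104 mireds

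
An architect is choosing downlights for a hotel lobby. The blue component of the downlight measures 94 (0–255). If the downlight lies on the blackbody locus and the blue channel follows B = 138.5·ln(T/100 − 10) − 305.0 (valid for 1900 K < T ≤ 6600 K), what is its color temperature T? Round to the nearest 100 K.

ln(t − 10) = (94 + 305.0) / 138.5 = 2.8809.
t − 10 = e^2.8809 = 17.830, so t = 27.830.
T = 100·t = 2783 K → 2800 K to the nearest 100 K.

2800 K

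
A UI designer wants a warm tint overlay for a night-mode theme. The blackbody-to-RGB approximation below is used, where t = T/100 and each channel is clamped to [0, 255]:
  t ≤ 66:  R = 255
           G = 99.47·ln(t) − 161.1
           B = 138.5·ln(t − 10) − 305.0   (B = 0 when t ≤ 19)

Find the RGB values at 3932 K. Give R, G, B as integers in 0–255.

R=255, G=204, B=163

t = 3932/100 = 39.32; the t ≤ 66 branch applies.
R = 255 by definition for t ≤ 66.
G = 99.47·ln 39.32 − 161.1 = 99.47·3.6717 − 161.1 = 204.127.
B = 138.5·ln(39.32 − 10) − 305.0 = 138.5·ln 29.32 − 305.0 = 138.5·3.3783 − 305.0 = 162.890.
Rounded: (255, 204, 163).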